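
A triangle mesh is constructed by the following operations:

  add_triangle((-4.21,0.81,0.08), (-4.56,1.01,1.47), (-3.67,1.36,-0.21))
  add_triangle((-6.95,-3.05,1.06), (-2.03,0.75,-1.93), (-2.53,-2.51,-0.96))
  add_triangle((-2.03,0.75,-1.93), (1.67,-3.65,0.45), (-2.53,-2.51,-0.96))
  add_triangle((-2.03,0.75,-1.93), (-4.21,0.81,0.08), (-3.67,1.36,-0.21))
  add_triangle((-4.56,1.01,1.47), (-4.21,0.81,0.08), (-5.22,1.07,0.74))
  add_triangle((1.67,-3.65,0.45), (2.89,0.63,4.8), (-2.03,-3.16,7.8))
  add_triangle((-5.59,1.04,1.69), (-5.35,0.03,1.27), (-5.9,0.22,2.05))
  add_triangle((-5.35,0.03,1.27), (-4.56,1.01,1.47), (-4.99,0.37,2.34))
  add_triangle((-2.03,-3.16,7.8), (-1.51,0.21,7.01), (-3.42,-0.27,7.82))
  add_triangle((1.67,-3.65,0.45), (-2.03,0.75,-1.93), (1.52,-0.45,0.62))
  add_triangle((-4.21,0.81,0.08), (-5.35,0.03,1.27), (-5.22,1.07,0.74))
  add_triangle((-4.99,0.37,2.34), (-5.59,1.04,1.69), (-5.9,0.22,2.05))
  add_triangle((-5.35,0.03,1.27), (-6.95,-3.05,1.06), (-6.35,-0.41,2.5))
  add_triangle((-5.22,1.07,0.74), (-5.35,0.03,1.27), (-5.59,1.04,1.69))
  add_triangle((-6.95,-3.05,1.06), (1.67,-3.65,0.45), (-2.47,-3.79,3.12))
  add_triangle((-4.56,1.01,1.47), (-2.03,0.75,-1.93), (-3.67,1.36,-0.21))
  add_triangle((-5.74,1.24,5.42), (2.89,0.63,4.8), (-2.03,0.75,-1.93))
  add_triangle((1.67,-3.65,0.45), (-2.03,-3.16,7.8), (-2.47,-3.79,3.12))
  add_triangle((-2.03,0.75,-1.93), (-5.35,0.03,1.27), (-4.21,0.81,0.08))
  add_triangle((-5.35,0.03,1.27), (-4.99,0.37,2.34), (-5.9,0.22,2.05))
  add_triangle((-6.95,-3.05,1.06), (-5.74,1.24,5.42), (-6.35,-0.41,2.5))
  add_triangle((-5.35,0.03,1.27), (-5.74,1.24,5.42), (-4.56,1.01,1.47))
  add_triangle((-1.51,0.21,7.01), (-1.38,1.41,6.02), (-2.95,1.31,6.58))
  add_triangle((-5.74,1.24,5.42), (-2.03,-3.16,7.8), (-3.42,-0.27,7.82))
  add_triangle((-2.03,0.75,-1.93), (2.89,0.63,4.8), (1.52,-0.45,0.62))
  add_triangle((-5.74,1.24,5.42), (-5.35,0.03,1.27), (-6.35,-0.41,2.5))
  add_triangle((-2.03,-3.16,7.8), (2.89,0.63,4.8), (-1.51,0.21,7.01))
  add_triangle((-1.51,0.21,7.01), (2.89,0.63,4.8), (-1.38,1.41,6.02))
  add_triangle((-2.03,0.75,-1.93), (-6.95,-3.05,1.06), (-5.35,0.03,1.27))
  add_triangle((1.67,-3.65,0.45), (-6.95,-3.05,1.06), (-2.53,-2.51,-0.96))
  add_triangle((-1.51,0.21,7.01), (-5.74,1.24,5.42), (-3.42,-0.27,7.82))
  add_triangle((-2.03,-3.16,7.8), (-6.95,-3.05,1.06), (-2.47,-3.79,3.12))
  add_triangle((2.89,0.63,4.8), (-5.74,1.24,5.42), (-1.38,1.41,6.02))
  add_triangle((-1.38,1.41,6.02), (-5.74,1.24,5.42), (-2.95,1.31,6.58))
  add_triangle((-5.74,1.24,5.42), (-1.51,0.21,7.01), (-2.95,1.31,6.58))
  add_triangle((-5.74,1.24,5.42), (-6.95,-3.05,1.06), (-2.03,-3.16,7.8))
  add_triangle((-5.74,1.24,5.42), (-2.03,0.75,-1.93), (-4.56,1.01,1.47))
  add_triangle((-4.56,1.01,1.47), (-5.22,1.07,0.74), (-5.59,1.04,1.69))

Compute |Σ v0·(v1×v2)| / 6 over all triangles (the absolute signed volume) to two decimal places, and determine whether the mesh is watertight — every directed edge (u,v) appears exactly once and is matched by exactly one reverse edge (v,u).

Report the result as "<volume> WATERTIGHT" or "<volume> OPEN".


Per-triangle v0·(v1×v2)/6:
  t1: +0.6607
  t2: +6.1892
  t3: +2.8092
  t4: +0.8327
  t5: -0.0041
  t6: +24.6411
  t7: +0.5236
  t8: -0.8961
  t9: +6.6751
  t10: +0.8897
  t11: +0.5032
  t12: +0.5413
  t13: +2.9684
  t14: +0.7858
  t15: +11.7183
  t16: -0.7566
  t17: +6.8594
  t18: +13.3428
  t19: +1.0857
  t20: -0.0055
  t21: +5.8427
  t22: +3.1442
  t23: +2.0936
  t24: +10.1260
  t25: +0.5514
  t26: +2.6812
  t27: +15.3595
  t28: +5.6846
  t29: +7.0316
  t30: +7.9753
  t31: +4.8790
  t32: +16.2681
  t33: -2.3483
  t34: +1.0005
  t35: +4.0156
  t36: +44.5594
  t37: +0.7533
  t38: +0.1346
Σ = +209.1161 → |volume| = 209.12

Directed edges: 114 total; 6 unmatched, e.g. (1.67,-3.65,0.45)→(2.89,0.63,4.8) → open.

209.12 OPEN


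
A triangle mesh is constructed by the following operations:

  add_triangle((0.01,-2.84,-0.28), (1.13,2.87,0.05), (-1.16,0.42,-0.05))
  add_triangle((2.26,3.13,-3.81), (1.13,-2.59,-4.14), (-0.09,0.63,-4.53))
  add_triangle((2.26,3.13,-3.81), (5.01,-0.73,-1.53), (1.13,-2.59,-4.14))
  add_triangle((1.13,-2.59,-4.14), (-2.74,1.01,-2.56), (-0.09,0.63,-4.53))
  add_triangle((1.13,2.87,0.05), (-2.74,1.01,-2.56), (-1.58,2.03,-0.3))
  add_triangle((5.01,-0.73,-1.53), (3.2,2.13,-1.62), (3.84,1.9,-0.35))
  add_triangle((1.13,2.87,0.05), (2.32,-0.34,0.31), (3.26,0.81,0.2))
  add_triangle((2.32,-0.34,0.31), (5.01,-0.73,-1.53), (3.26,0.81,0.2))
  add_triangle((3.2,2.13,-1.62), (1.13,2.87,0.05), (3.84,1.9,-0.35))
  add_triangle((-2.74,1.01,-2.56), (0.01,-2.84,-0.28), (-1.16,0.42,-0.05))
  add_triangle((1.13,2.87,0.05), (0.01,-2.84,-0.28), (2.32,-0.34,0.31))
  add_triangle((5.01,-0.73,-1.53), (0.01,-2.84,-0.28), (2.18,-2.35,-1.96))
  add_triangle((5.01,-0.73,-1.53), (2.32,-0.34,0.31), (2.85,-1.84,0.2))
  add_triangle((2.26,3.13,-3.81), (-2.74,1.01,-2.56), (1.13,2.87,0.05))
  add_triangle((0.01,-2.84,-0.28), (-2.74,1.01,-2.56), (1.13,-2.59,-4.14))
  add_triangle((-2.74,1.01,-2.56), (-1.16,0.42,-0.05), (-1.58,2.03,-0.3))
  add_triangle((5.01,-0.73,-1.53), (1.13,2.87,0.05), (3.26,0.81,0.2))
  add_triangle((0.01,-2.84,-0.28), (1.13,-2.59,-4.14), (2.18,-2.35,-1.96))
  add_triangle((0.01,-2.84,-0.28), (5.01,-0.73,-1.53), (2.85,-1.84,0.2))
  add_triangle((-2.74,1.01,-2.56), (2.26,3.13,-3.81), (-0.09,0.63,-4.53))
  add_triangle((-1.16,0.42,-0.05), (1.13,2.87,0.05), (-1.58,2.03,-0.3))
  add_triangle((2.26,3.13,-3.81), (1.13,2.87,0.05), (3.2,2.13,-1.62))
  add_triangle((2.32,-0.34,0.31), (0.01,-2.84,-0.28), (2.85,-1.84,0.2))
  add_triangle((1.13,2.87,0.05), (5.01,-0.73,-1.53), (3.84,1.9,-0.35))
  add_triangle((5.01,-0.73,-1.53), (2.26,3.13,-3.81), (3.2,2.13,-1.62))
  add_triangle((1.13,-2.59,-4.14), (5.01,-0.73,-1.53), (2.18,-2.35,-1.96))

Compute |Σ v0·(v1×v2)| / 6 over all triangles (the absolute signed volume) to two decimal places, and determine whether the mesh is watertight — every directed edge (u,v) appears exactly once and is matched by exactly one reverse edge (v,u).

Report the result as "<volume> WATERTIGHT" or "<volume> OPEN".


84.85 WATERTIGHT

Per-triangle v0·(v1×v2)/6:
  t1: -0.1771
  t2: +7.9624
  t3: +17.2798
  t4: +5.8289
  t5: +2.4302
  t6: +3.1035
  t7: +0.2263
  t8: +1.0948
  t9: +2.0181
  t10: +1.3400
  t11: -0.4411
  t12: +2.5976
  t13: +1.2099
  t14: +7.0671
  t15: +6.4426
  t16: +0.6875
  t17: +2.6056
  t18: +3.0763
  t19: +2.8664
  t20: +6.4323
  t21: +0.1474
  t22: +3.5505
  t23: +0.0437
  t24: -1.2733
  t25: +4.9068
  t26: +3.8190
Σ = +84.8453 → |volume| = 84.85

Directed edges: 78 total, each appears once with its reverse present → watertight.


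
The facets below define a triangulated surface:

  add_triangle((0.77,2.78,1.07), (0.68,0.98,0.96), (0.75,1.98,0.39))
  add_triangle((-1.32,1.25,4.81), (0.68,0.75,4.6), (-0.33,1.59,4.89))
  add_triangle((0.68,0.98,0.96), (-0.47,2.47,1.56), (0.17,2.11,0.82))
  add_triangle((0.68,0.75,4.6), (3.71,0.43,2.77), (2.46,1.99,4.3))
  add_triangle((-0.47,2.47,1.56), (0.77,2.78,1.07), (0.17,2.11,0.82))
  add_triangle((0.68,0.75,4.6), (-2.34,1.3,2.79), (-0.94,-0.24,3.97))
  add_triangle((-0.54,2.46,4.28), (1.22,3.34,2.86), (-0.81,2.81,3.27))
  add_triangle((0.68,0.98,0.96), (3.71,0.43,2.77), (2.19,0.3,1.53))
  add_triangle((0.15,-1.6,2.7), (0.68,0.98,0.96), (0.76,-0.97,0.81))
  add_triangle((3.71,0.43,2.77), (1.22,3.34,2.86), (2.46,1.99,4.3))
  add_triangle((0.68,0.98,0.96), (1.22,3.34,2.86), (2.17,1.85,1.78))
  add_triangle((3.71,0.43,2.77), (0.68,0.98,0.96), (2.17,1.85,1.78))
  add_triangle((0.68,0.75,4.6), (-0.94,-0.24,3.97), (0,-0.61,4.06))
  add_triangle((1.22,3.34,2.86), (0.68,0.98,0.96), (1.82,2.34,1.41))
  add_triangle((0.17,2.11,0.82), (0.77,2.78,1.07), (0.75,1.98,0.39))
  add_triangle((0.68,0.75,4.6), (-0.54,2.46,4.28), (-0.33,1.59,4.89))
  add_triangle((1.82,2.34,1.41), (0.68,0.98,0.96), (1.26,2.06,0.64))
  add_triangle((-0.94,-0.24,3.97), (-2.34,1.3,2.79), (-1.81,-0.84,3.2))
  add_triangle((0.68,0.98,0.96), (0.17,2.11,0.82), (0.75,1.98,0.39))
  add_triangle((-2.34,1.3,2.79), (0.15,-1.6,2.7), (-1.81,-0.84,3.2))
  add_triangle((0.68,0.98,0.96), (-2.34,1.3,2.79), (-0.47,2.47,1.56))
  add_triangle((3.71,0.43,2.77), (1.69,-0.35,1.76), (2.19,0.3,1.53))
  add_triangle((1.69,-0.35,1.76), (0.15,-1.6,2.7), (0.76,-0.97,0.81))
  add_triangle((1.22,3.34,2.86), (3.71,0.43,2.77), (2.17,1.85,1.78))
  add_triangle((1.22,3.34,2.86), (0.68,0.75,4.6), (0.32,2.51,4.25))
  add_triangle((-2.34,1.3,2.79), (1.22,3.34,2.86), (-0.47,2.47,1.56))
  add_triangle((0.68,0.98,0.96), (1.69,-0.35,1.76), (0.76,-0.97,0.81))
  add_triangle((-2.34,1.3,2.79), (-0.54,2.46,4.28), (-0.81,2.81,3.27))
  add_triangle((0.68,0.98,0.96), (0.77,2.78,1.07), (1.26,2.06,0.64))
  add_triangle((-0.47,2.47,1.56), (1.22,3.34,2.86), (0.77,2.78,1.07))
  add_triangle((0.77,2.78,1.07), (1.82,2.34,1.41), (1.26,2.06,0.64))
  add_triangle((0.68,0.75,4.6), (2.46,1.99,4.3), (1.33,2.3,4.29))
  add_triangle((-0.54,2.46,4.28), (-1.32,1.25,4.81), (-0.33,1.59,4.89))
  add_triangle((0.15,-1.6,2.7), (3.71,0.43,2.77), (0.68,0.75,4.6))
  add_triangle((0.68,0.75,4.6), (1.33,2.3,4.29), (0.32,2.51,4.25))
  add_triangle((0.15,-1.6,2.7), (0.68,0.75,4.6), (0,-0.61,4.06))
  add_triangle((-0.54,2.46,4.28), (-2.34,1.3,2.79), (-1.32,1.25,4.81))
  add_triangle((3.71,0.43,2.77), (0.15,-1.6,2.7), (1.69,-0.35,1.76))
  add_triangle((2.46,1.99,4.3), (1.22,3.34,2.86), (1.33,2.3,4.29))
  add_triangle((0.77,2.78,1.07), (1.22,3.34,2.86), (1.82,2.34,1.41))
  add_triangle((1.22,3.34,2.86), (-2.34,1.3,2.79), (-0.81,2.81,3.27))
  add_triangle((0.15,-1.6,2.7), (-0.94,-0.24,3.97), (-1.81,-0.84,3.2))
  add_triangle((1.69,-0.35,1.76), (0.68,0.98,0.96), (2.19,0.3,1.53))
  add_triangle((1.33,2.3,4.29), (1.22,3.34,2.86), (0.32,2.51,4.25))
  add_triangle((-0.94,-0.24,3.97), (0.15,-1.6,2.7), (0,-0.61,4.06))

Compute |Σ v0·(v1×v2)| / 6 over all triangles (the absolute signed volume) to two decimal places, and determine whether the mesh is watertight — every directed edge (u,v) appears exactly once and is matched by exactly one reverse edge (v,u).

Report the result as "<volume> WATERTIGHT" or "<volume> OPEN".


33.39 OPEN

Per-triangle v0·(v1×v2)/6:
  t1: +0.1249
  t2: +0.8584
  t3: -0.2631
  t4: +3.2917
  t5: +0.1128
  t6: +2.8616
  t7: +1.5302
  t8: +0.0715
  t9: -0.6365
  t10: +2.8172
  t11: -0.0654
  t12: -0.3580
  t13: +1.0807
  t14: +0.1714
  t15: +0.0707
  t16: +0.7097
  t17: -0.0686
  t18: +1.7411
  t19: -0.2005
  t20: -1.4558
  t21: -0.9961
  t22: +0.0213
  t23: +0.5740
  t24: +1.6104
  t25: -1.7897
  t26: +2.1506
  t27: -0.0635
  t28: +1.4056
  t29: -0.2151
  t30: +0.9252
  t31: +0.2457
  t32: +1.5510
  t33: +0.9310
  t34: +5.1667
  t35: +1.3476
  t36: +0.6958
  t37: +1.9935
  t38: +0.3753
  t39: +1.5309
  t40: +0.7853
  t41: -0.3606
  t42: +1.3381
  t43: -0.2905
  t44: +1.3438
  t45: +0.7235
Σ = +33.3936 → |volume| = 33.39

Directed edges: 135 total; 9 unmatched, e.g. (-1.32,1.25,4.81)→(0.68,0.75,4.6) → open.


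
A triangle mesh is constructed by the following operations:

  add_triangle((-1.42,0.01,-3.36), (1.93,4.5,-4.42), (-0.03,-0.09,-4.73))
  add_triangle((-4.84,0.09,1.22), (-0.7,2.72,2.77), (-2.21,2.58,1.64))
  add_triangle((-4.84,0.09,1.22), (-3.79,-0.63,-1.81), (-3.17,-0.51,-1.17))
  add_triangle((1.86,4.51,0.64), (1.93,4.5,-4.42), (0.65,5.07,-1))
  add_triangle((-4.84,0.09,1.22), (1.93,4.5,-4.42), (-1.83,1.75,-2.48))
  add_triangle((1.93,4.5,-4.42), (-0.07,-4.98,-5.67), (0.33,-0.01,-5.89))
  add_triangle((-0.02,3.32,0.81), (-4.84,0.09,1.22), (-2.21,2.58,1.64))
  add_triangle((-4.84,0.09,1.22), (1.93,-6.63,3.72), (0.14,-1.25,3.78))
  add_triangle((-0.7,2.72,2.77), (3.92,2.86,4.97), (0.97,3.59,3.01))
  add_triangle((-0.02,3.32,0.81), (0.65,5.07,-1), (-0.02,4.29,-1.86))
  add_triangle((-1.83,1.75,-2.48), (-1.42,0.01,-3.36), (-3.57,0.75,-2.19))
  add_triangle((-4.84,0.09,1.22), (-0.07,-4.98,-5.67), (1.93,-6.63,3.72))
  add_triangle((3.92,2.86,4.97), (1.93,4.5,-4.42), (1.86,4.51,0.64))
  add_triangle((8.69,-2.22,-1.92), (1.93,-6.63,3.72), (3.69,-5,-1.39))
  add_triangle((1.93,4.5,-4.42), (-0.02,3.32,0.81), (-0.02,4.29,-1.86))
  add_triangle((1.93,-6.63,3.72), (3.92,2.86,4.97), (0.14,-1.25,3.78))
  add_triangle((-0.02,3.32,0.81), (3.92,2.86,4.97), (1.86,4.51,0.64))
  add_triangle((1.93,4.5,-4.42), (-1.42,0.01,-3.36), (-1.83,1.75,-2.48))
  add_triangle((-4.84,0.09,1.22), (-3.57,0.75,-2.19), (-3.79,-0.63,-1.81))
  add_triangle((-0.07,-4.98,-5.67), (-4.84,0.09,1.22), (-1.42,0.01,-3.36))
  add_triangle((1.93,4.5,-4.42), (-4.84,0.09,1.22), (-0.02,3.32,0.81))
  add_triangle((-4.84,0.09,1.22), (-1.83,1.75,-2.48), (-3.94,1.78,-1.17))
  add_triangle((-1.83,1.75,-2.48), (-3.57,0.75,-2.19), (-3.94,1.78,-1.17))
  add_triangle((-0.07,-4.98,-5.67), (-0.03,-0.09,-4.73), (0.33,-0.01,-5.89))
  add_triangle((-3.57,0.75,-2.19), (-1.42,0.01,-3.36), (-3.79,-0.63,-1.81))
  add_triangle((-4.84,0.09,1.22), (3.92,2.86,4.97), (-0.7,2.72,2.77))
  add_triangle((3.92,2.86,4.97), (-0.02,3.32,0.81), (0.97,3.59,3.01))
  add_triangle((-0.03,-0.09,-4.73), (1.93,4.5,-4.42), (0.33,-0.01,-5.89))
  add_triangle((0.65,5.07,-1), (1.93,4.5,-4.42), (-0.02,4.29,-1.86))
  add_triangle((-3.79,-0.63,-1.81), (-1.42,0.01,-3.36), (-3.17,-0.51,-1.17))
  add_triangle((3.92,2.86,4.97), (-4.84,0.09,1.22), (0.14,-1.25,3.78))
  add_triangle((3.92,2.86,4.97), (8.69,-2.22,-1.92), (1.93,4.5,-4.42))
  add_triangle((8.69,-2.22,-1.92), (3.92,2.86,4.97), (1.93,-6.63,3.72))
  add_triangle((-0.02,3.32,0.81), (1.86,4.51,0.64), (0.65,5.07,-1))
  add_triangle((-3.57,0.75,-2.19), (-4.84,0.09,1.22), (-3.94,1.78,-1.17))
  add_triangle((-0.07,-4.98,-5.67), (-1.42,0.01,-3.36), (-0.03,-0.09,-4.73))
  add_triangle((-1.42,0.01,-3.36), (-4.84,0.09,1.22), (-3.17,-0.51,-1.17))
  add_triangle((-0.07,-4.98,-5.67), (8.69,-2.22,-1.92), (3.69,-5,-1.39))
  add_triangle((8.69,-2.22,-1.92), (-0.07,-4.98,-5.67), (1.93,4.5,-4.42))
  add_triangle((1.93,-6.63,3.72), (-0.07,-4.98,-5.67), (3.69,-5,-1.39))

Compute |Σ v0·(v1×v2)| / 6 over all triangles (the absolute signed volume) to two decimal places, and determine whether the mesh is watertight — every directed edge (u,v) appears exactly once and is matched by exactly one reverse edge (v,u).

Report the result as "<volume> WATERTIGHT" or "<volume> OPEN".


502.38 OPEN

Per-triangle v0·(v1×v2)/6:
  t1: +5.1687
  t2: +2.9470
  t3: +0.1565
  t4: +5.5748
  t5: +5.3172
  t6: +6.4932
  t7: +1.2513
  t8: +16.0618
  t9: +3.1300
  t10: +1.0873
  t11: +2.2551
  t12: +47.1567
  t13: +10.6746
  t14: +29.4742
  t15: -3.1299
  t16: +17.7942
  t17: +5.4641
  t18: +5.6710
  t19: +3.2709
  t20: +14.8643
  t21: +13.4786
  t22: -1.0552
  t23: +1.7823
  t24: +1.4082
  t25: +2.2004
  t26: +6.8743
  t27: +2.3052
  t28: +1.1700
  t29: +2.8606
  t30: -0.0821
  t31: +15.0217
  t32: +64.5390
  t33: +75.0627
  t34: +2.1626
  t35: +3.0612
  t36: +5.3741
  t37: -1.6803
  t38: +29.2497
  t39: +70.0229
  t40: +27.9443
Σ = +502.3832 → |volume| = 502.38

Directed edges: 120 total; 4 unmatched, e.g. (-0.7,2.72,2.77)→(-2.21,2.58,1.64) → open.


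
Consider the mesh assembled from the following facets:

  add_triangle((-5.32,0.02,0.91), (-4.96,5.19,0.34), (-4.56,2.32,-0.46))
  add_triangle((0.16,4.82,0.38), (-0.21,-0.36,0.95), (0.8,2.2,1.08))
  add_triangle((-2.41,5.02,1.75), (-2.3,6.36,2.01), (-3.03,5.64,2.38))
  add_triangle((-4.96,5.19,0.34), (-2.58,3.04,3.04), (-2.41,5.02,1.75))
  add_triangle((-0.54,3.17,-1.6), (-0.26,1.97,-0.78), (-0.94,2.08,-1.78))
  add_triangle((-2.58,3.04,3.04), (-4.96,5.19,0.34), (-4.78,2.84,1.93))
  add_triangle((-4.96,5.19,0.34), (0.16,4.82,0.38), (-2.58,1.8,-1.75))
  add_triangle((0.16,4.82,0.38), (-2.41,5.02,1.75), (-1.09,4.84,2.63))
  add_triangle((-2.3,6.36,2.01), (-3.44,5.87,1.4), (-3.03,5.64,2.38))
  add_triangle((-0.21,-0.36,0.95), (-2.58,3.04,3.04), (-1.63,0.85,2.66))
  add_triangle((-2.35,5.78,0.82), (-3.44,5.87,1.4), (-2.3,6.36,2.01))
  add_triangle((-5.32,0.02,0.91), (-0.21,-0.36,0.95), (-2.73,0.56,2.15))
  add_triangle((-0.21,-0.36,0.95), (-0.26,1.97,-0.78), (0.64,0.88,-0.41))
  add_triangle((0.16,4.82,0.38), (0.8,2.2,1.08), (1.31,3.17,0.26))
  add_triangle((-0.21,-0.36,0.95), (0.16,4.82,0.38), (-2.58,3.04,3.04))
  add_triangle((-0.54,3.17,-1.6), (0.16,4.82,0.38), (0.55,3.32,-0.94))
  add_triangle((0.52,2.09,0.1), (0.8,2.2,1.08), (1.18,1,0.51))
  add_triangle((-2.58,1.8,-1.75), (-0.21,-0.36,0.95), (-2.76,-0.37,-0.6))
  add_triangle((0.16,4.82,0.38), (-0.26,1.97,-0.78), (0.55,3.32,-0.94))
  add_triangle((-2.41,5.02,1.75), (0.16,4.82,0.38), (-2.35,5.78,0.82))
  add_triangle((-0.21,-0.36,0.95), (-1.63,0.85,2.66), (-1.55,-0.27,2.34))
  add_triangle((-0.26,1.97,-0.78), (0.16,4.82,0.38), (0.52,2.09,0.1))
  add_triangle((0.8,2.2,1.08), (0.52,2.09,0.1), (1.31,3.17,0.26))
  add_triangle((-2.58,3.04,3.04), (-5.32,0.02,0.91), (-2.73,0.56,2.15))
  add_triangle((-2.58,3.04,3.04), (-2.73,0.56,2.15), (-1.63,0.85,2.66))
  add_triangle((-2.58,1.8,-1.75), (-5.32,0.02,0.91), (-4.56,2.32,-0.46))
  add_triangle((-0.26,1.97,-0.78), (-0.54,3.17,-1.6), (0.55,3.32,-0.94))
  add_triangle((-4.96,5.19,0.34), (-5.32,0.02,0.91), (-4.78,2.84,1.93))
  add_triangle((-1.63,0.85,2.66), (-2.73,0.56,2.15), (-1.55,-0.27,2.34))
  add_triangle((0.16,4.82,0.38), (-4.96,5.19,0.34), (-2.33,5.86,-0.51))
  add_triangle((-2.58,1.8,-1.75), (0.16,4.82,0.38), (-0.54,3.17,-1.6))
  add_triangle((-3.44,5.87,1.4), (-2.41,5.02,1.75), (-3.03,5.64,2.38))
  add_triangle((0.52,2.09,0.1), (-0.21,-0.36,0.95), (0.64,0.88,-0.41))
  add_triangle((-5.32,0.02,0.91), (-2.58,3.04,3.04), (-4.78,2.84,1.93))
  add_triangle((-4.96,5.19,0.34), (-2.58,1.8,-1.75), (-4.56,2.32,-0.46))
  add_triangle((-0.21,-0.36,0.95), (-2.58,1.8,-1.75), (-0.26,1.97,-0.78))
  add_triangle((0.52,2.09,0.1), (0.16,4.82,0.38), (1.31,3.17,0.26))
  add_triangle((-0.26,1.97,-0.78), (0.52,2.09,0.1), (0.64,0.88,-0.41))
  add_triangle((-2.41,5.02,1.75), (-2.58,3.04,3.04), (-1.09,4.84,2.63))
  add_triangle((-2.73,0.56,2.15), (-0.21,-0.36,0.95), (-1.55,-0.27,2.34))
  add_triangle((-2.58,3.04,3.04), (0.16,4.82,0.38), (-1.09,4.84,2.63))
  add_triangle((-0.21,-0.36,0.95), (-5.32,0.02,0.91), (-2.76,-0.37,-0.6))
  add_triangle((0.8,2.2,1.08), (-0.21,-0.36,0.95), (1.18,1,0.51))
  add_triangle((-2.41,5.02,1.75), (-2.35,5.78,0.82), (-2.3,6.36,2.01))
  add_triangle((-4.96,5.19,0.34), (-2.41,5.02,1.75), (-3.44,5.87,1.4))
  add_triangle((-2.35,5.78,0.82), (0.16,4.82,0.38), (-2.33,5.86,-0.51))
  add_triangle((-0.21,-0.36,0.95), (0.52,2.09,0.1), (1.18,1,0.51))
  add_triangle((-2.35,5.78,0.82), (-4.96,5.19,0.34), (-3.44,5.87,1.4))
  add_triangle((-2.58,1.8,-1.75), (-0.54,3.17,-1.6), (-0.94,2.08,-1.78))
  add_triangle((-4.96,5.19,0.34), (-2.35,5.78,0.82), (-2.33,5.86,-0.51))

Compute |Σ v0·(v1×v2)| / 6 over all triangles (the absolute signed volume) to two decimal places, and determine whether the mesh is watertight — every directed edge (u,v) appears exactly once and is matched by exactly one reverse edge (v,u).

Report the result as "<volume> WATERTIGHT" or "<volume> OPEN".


Per-triangle v0·(v1×v2)/6:
  t1: +4.6476
  t2: +0.7156
  t3: -0.2050
  t4: +5.4671
  t5: -0.0372
  t6: +5.5672
  t7: +7.6535
  t8: +3.2934
  t9: +1.3121
  t10: +0.1303
  t11: +1.2803
  t12: +0.9840
  t13: -0.1953
  t14: +0.8715
  t15: +1.6616
  t16: +1.2765
  t17: +0.2755
  t18: -0.8013
  t19: -0.6446
  t20: +2.0112
  t21: +0.2021
  t22: +0.3555
  t23: -0.1675
  t24: +3.2554
  t25: +1.3358
  t26: +2.5060
  t27: -0.0969
  t28: +6.3727
  t29: +0.6308
  t30: -3.8672
  t31: +2.9423
  t32: -0.3897
  t33: +0.1229
  t34: +3.5136
  t35: +3.3303
  t36: -0.7087
  t37: +0.0663
  t38: +0.2464
  t39: +2.9277
  t40: -0.0046
  t41: -2.0289
  t42: +0.6513
  t43: +0.3378
  t44: -0.6795
  t45: +0.5702
  t46: +2.7236
  t47: -0.3331
  t48: +1.9594
  t49: +0.6166
  t50: +3.7026
Σ = +65.3572 → |volume| = 65.36

Directed edges: 150 total; 6 unmatched, e.g. (-0.26,1.97,-0.78)→(-0.94,2.08,-1.78) → open.

65.36 OPEN


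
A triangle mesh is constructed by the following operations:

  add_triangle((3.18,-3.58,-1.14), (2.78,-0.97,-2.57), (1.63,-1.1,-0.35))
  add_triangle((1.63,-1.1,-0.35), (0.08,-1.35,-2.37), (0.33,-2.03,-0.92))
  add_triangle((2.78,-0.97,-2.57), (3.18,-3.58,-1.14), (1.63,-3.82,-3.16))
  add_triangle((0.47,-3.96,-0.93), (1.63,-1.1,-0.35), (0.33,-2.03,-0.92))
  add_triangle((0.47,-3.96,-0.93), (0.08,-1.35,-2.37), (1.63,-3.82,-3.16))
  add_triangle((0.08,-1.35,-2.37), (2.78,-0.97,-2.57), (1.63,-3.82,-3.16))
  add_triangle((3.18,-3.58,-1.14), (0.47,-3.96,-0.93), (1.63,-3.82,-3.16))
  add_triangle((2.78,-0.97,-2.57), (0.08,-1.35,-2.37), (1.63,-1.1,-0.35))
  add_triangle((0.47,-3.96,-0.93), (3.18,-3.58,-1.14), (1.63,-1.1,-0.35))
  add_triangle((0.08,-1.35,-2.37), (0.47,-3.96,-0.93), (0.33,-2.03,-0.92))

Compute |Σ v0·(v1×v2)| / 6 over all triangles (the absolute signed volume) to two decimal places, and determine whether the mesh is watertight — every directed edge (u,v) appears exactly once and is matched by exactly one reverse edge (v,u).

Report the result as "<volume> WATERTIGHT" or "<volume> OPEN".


10.95 WATERTIGHT

Per-triangle v0·(v1×v2)/6:
  t1: +0.8812
  t2: -0.8562
  t3: +4.6035
  t4: -0.4333
  t5: +1.7141
  t6: +2.4461
  t7: +3.8824
  t8: -1.2738
  t9: +0.1295
  t10: -0.1442
Σ = +10.9492 → |volume| = 10.95

Directed edges: 30 total, each appears once with its reverse present → watertight.


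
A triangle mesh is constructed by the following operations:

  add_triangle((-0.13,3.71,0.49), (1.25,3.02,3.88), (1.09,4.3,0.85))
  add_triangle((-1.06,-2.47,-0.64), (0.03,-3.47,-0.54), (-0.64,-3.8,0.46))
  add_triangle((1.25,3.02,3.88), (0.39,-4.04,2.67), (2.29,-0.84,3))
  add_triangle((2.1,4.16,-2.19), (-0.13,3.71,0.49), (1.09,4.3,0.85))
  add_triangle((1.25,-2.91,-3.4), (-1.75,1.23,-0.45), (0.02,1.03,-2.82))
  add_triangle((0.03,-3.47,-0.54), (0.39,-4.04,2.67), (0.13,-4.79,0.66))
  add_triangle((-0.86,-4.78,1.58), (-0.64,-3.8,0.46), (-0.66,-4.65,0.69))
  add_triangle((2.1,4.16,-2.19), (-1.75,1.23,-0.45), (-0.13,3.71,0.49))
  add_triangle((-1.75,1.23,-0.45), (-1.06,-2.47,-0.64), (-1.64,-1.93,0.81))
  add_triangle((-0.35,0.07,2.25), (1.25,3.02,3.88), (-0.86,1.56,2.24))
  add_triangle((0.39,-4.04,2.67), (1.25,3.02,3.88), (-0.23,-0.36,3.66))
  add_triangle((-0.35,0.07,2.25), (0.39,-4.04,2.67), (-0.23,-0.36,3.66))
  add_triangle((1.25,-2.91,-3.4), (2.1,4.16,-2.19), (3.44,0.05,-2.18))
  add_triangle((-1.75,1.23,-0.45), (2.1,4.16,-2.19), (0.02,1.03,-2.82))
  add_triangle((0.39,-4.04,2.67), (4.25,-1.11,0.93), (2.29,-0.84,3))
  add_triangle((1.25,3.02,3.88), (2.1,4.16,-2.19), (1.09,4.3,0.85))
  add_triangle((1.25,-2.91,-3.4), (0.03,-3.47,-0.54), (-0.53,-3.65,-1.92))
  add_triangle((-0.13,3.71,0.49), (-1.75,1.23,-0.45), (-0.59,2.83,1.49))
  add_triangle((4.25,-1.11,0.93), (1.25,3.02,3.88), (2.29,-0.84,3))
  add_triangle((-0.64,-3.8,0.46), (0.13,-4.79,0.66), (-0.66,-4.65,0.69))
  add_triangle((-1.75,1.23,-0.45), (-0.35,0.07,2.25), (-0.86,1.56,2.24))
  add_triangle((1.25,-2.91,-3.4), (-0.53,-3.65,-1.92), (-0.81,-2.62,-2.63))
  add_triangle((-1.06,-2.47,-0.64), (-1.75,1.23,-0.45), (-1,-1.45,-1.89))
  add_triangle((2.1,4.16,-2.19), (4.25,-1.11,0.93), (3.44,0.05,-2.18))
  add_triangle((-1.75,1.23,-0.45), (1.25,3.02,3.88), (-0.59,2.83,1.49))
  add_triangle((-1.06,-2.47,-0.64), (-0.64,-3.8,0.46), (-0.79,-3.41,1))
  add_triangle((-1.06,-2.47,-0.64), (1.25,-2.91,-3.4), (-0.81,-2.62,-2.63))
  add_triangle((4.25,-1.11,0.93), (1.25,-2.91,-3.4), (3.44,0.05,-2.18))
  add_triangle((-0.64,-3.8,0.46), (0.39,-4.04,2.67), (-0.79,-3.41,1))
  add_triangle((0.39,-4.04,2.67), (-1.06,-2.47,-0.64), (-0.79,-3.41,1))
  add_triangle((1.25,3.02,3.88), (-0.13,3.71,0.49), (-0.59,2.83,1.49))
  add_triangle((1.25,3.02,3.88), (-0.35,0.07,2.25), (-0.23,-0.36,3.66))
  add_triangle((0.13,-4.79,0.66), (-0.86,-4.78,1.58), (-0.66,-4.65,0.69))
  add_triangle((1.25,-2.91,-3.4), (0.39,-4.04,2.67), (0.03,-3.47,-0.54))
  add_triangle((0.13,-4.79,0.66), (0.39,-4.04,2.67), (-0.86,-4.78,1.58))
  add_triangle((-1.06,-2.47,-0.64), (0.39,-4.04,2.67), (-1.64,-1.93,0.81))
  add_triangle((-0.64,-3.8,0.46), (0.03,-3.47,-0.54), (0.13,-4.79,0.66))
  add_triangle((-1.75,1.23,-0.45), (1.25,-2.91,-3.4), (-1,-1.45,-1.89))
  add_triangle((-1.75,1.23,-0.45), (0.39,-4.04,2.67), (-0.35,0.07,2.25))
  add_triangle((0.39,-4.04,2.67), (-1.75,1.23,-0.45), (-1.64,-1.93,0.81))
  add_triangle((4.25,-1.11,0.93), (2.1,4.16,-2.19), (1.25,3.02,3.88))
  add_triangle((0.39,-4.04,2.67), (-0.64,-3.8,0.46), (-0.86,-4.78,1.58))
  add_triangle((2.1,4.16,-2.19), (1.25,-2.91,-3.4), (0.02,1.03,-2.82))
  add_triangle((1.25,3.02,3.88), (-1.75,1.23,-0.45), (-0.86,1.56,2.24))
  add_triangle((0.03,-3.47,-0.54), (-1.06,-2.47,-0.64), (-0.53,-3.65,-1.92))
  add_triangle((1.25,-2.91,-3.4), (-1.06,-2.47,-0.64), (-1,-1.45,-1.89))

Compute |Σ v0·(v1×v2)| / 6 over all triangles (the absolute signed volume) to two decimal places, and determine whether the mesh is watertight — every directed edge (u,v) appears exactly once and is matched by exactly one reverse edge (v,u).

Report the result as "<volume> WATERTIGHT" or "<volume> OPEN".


Per-triangle v0·(v1×v2)/6:
  t1: +2.4341
  t2: +0.7570
  t3: +6.2017
  t4: +2.4933
  t5: +2.8071
  t6: +0.1196
  t7: +0.0825
  t8: +3.7418
  t9: +1.4854
  t10: +1.5921
  t11: +4.5995
  t12: +0.3816
  t13: +7.6167
  t14: +3.8127
  t15: +6.5278
  t16: +3.5057
  t17: +1.9148
  t18: +1.3640
  t19: +6.5414
  t20: +0.0692
  t21: +0.7785
  t22: +1.7621
  t23: +1.3004
  t24: +8.0012
  t25: +0.6401
  t26: +0.3678
  t27: -1.6647
  t28: +7.8349
  t29: +0.6960
  t30: -0.6164
  t31: +1.9923
  t32: +0.6983
  t33: +0.5394
  t34: +2.9419
  t35: +1.8760
  t36: +2.3874
  t37: +0.6008
  t38: +1.3693
  t39: +2.4383
  t40: +0.9576
  t41: +18.3087
  t42: -0.7548
  t43: +6.0035
  t44: +1.8068
  t45: +0.7625
  t46: +1.9692
Σ = +121.0450 → |volume| = 121.04

Directed edges: 138 total; 6 unmatched, e.g. (0.39,-4.04,2.67)→(4.25,-1.11,0.93) → open.

121.04 OPEN


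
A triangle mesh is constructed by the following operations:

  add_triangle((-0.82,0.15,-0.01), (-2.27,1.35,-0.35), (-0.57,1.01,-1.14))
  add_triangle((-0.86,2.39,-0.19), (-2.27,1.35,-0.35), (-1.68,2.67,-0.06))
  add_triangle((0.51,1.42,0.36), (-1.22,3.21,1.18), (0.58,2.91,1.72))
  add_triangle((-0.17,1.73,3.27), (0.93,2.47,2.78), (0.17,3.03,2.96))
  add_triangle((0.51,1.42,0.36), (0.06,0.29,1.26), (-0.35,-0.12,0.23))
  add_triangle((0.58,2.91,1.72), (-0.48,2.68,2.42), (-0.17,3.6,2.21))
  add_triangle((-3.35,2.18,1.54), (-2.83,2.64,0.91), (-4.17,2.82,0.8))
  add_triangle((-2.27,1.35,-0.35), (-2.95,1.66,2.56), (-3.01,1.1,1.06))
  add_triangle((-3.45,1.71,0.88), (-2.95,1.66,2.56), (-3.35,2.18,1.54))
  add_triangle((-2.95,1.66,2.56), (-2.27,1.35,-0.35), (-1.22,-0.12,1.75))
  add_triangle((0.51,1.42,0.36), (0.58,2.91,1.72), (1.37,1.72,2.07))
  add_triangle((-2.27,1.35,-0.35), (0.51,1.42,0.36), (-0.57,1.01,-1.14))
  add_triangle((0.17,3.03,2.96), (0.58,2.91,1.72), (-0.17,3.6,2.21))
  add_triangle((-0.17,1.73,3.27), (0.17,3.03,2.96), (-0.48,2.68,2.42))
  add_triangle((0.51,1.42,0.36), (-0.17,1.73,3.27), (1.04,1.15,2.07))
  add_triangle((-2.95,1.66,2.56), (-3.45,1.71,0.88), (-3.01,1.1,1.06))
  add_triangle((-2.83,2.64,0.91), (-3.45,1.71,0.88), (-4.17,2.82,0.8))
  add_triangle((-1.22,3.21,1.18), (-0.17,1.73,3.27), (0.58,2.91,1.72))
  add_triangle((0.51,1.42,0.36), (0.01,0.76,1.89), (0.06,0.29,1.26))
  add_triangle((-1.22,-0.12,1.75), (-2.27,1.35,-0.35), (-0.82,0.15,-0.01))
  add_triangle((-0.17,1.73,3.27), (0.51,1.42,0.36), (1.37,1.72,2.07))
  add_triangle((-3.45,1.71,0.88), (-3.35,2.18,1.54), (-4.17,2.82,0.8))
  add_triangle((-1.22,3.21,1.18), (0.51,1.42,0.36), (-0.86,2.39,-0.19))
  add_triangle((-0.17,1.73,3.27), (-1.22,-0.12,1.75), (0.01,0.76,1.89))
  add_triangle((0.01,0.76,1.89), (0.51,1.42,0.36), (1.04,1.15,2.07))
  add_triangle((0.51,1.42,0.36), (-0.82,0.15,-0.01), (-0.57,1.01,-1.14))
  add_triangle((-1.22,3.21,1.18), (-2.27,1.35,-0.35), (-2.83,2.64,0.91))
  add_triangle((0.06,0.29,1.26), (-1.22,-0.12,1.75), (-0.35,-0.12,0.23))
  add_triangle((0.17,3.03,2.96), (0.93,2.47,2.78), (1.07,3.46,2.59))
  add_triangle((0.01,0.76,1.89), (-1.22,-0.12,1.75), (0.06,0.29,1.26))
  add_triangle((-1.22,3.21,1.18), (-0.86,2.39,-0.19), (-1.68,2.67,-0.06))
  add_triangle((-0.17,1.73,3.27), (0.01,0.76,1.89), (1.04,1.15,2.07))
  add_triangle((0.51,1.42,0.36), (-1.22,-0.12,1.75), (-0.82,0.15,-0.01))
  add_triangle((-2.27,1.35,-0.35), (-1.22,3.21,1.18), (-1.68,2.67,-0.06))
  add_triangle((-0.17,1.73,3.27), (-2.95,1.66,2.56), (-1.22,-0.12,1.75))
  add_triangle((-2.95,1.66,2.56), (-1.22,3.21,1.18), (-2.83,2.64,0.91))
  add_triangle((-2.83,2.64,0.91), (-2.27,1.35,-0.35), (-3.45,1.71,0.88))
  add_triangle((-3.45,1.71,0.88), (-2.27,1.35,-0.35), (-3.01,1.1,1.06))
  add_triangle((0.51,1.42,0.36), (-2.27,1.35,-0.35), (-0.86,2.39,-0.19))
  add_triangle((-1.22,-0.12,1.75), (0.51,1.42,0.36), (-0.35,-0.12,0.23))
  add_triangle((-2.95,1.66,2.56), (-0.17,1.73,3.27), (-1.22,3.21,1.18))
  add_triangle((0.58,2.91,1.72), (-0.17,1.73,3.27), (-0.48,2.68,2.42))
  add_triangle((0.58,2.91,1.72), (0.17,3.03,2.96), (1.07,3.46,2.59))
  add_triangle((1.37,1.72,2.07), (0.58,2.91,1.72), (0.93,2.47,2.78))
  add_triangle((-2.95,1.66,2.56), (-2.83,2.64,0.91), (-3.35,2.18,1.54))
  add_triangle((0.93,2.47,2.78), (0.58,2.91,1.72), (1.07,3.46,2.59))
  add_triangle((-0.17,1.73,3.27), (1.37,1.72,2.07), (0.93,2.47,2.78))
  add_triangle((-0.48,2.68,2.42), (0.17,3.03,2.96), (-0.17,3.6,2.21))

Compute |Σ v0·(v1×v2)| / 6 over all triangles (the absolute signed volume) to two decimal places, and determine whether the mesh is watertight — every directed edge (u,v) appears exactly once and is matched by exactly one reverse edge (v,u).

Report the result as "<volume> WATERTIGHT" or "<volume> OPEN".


Per-triangle v0·(v1×v2)/6:
  t1: +0.1048
  t2: +0.1777
  t3: +0.5113
  t4: +0.6810
  t5: -0.0835
  t6: -0.3194
  t7: +0.4747
  t8: -0.7327
  t9: +0.4620
  t10: +0.8952
  t11: +0.3547
  t12: +0.7574
  t13: +0.4859
  t14: +0.5297
  t15: +0.7532
  t16: +0.4406
  t17: -0.2691
  t18: +2.2063
  t19: +0.0561
  t20: +0.2103
  t21: -0.8101
  t22: +0.3756
  t23: +0.5959
  t24: +0.2093
  t25: -0.3625
  t26: -0.2781
  t27: +0.7702
  t28: +0.0077
  t29: +0.4781
  t30: +0.0977
  t31: +0.4072
  t32: +0.1533
  t33: -0.3816
  t34: +0.6778
  t35: +1.7936
  t36: +1.9804
  t37: +0.6853
  t38: +0.1716
  t39: -0.2374
  t40: +0.0568
  t41: +3.7766
  t42: -0.8967
  t43: +0.3304
  t44: +0.4340
  t45: +0.4800
  t46: -0.1279
  t47: +0.4388
  t48: +0.3788
Σ = +18.9013 → |volume| = 18.90

Directed edges: 144 total, each appears once with its reverse present → watertight.

18.90 WATERTIGHT


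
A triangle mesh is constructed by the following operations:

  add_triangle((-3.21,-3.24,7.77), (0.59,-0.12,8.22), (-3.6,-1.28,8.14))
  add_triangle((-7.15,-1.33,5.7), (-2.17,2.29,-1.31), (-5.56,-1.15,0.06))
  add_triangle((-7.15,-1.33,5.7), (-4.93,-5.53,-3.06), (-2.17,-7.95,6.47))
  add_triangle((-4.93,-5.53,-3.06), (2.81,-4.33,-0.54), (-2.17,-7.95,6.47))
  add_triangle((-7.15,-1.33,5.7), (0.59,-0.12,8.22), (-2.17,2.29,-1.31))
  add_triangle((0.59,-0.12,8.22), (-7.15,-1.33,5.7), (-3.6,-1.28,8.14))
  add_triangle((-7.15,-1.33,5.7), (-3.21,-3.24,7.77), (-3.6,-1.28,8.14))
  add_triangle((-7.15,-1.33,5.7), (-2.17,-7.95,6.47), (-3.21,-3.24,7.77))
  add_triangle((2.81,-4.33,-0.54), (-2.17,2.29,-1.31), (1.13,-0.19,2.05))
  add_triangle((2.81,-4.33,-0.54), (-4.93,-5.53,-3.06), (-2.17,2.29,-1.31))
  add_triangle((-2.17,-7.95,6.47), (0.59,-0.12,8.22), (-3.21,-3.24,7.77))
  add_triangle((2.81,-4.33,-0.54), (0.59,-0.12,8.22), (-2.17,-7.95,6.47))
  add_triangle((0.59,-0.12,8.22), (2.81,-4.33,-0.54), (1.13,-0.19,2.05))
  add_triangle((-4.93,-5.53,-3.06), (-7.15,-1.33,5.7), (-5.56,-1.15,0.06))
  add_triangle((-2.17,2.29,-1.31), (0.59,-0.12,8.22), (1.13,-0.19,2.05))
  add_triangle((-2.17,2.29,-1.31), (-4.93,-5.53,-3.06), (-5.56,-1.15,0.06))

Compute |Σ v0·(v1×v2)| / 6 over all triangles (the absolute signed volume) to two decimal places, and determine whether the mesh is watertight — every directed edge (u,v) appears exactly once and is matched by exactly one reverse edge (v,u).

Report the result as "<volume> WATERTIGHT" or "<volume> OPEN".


379.11 WATERTIGHT

Per-triangle v0·(v1×v2)/6:
  t1: +11.9292
  t2: +14.4546
  t3: +88.9177
  t4: +58.4082
  t5: +27.0632
  t6: +4.8779
  t7: +12.8077
  t8: +31.9323
  t9: +0.1358
  t10: +8.6394
  t11: +29.2642
  t12: +46.3146
  t13: +5.2163
  t14: +23.0715
  t15: +2.6025
  t16: +13.4743
Σ = +379.1094 → |volume| = 379.11

Directed edges: 48 total, each appears once with its reverse present → watertight.


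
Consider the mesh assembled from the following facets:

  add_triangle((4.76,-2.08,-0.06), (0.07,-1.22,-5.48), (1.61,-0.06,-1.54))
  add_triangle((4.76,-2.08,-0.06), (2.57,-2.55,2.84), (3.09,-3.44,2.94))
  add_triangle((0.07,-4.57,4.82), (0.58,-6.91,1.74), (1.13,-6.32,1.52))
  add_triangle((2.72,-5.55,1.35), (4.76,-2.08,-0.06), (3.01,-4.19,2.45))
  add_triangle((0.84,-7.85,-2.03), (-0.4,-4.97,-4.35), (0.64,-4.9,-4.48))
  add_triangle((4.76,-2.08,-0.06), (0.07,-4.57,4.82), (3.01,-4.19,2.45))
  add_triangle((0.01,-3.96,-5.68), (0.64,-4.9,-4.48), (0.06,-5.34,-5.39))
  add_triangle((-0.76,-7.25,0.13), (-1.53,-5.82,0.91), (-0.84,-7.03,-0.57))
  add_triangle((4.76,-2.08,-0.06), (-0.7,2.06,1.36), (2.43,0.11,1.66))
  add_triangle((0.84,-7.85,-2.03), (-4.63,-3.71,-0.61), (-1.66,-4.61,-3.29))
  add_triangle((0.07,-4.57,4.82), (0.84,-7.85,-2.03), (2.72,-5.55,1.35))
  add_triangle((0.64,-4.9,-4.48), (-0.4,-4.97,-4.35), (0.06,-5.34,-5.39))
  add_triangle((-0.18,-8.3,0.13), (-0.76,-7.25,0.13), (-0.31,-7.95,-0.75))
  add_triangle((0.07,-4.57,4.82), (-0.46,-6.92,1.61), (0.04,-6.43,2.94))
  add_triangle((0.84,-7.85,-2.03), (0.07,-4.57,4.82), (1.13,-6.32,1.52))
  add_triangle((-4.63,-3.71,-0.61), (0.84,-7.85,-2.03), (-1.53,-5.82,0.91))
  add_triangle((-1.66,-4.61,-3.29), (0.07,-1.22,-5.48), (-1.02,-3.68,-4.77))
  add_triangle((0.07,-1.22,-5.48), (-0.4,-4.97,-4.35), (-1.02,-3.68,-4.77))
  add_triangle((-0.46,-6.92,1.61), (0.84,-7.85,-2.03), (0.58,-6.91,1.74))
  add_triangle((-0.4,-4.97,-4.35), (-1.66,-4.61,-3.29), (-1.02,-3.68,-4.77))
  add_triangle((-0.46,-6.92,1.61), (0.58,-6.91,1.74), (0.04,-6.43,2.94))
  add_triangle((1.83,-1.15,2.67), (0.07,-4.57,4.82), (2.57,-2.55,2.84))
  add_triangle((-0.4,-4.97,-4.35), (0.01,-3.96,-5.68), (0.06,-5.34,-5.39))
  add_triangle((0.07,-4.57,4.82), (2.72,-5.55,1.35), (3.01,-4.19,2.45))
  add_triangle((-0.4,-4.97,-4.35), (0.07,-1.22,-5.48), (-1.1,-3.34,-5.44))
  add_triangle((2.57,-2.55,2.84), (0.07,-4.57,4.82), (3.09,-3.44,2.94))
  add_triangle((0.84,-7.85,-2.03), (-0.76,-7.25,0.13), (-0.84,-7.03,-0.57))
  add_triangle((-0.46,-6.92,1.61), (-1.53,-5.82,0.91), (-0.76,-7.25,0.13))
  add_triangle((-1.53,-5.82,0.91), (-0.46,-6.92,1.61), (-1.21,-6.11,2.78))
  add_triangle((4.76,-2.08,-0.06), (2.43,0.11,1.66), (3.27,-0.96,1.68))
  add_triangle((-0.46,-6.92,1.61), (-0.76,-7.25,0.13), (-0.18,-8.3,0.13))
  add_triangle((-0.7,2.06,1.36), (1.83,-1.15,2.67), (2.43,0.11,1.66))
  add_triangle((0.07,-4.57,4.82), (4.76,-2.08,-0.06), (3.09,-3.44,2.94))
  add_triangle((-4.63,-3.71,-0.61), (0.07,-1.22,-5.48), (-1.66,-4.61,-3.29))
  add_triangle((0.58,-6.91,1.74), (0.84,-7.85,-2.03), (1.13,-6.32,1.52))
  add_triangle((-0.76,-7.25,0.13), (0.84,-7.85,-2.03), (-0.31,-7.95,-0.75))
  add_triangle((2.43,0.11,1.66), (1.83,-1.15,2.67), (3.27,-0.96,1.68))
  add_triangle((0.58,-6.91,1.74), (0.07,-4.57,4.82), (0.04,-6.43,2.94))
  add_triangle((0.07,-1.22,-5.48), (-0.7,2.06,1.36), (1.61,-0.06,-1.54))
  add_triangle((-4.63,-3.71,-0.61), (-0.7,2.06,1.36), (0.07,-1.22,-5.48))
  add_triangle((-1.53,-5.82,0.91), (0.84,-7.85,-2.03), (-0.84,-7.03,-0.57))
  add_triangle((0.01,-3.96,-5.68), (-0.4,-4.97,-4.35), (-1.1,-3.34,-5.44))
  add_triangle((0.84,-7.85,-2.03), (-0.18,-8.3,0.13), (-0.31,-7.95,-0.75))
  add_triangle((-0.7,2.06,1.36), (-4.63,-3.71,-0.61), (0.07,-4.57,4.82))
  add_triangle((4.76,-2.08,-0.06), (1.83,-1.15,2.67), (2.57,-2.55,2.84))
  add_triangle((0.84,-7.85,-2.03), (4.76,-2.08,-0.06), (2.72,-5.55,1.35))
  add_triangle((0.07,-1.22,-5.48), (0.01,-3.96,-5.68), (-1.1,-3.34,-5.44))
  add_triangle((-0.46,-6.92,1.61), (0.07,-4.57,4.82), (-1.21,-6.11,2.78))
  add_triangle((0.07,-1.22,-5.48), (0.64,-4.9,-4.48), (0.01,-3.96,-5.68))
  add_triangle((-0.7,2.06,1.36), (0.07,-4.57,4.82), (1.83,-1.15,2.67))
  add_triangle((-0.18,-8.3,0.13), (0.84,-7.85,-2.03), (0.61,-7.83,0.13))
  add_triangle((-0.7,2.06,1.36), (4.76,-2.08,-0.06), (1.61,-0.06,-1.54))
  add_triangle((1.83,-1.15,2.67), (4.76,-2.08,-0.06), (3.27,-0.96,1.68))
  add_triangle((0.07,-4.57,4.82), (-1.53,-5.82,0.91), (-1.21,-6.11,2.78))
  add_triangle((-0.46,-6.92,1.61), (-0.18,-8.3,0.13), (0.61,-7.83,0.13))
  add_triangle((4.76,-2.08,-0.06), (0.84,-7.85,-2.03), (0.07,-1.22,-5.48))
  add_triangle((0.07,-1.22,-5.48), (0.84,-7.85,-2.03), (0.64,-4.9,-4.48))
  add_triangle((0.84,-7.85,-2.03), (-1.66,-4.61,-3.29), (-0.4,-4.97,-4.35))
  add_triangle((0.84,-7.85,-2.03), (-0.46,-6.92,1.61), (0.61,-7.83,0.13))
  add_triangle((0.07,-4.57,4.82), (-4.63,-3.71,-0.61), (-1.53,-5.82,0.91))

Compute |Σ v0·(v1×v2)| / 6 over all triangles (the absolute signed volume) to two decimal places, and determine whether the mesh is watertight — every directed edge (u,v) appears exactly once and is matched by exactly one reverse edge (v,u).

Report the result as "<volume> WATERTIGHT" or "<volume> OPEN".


231.29 WATERTIGHT

Per-triangle v0·(v1×v2)/6:
  t1: +4.2313
  t2: +1.3897
  t3: +2.5076
  t4: +5.4514
  t5: +4.3807
  t6: +2.0348
  t7: +0.8618
  t8: +0.8740
  t9: +1.0965
  t10: +14.7819
  t11: +18.2219
  t12: +0.5360
  t13: +0.7323
  t14: +1.4028
  t15: -5.2920
  t16: +14.8996
  t17: +0.2417
  t18: +2.8612
  t19: +4.8305
  t20: +2.1006
  t21: +1.6596
  t22: +2.6011
  t23: +0.7032
  t24: +6.1527
  t25: -3.3884
  t26: +1.6748
  t27: +1.6689
  t28: +1.9100
  t29: +2.2027
  t30: +0.9712
  t31: +1.2450
  t32: +2.1206
  t33: +2.7356
  t34: +10.8686
  t35: +2.7515
  t36: -0.4206
  t37: +0.9137
  t38: +1.6346
  t39: +2.7287
  t40: +9.6717
  t41: -1.5161
  t42: +2.2096
  t43: +1.6319
  t44: +14.9138
  t45: +2.2504
  t46: +15.2051
  t47: +2.7575
  t48: +4.0685
  t49: +1.6577
  t50: +5.6185
  t51: +2.3327
  t52: +2.8046
  t53: +1.4802
  t54: -0.6723
  t55: +1.6230
  t56: +30.6211
  t57: -1.0361
  t58: +6.0766
  t59: -2.3710
  t60: +13.0863
Σ = +231.2919 → |volume| = 231.29

Directed edges: 180 total, each appears once with its reverse present → watertight.


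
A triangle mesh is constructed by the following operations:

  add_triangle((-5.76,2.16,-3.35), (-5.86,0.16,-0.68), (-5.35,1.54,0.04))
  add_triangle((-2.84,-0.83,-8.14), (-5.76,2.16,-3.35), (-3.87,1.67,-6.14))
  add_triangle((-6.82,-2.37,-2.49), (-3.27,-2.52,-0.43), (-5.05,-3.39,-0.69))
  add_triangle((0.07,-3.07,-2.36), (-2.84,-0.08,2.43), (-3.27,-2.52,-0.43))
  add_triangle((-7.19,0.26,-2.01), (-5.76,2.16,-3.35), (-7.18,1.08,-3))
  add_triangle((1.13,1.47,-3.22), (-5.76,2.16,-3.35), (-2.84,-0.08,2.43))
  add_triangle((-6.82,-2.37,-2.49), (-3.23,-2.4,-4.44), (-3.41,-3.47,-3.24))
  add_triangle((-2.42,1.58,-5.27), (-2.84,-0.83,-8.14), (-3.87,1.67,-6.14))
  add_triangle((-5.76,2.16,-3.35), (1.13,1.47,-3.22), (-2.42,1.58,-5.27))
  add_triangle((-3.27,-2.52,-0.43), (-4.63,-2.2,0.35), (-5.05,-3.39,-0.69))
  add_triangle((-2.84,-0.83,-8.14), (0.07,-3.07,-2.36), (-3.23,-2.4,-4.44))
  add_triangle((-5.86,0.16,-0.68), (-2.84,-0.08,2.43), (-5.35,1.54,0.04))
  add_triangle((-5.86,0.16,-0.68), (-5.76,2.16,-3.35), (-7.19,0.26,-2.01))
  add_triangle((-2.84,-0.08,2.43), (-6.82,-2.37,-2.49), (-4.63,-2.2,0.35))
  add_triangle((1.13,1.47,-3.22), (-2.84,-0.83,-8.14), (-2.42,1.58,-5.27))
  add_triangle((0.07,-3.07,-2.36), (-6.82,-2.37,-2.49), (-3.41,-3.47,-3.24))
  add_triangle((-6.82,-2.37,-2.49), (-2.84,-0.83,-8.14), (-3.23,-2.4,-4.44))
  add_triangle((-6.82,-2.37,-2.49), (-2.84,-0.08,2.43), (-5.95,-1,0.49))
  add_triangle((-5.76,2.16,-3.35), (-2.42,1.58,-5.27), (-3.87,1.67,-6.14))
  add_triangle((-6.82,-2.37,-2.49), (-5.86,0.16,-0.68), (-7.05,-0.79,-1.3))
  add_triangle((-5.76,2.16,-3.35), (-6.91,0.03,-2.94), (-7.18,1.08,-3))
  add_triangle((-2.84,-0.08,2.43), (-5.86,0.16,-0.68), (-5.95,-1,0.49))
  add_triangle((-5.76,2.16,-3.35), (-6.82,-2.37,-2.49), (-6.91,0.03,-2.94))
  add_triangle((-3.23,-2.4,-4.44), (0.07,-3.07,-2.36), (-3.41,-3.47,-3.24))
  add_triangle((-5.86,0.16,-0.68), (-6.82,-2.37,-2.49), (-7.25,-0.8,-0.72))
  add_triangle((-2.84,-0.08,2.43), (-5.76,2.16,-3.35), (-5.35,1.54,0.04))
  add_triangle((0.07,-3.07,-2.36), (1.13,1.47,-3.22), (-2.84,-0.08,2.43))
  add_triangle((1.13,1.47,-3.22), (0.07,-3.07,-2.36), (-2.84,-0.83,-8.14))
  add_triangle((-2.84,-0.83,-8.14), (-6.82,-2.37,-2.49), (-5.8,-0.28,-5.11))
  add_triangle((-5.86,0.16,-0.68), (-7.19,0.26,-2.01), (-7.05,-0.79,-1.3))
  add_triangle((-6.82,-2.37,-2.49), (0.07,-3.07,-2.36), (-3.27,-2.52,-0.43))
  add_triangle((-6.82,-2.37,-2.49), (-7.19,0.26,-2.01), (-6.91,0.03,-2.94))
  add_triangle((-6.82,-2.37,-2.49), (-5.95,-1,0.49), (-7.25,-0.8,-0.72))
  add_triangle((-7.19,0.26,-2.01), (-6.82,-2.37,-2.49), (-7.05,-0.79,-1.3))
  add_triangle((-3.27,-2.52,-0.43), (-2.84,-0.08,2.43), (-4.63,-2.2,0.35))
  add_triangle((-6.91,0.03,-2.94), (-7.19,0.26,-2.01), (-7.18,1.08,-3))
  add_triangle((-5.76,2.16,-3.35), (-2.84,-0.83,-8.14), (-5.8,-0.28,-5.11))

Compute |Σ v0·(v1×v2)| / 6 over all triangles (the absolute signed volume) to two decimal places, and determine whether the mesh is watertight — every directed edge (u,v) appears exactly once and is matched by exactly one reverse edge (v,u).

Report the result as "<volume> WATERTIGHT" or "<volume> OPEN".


Per-triangle v0·(v1×v2)/6:
  t1: +4.9433
  t2: +8.4378
  t3: +0.3949
  t4: +2.0503
  t5: +0.6116
  t6: +3.1588
  t7: +5.5720
  t8: +3.1523
  t9: +4.5190
  t10: +0.2815
  t11: +8.8123
  t12: +3.8585
  t13: +2.1328
  t14: +4.4325
  t15: +7.8914
  t16: +0.8209
  t17: +10.8964
  t18: +1.4628
  t19: +1.6997
  t20: -0.4268
  t21: +1.2212
  t22: +2.9514
  t23: +1.4729
  t24: +3.6706
  t25: +1.9584
  t26: -1.6372
  t27: -4.8420
  t28: +10.8295
  t29: +13.4788
  t30: +1.1581
  t31: +6.4386
  t32: +3.0078
  t33: +2.8648
  t34: +2.8341
  t35: +0.9884
  t36: +1.2528
  t37: +12.1321
Σ = +134.4825 → |volume| = 134.48

Directed edges: 111 total; 9 unmatched, e.g. (-5.05,-3.39,-0.69)→(-6.82,-2.37,-2.49) → open.

134.48 OPEN
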